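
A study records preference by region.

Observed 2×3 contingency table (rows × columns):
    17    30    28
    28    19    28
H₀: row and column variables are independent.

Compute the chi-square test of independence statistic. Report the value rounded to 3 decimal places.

test statistic = 5.158

Row totals [75, 75], col totals [45, 49, 56], n=150
χ² = (17−22.50)²/22.50 + (30−24.50)²/24.50 + (28−28.00)²/28.00 + (28−22.50)²/22.50 + (19−24.50)²/24.50 + (28−28.00)²/28.00 = 5.1583
df = 2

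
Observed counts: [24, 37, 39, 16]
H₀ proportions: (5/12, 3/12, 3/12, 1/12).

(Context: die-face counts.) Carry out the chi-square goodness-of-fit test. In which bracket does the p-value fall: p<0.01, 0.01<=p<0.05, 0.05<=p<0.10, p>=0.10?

n = 116; E_i = n·p_i = [48.33, 29.00, 29.00, 9.67]
χ² = (24−48.33)²/48.33 + (37−29.00)²/29.00 + (39−29.00)²/29.00 + (16−9.67)²/9.67 = 22.0552
df = 3
p-value (upper-tail) = 0.00006
→ bracket: p<0.01

p-value bracket: p<0.01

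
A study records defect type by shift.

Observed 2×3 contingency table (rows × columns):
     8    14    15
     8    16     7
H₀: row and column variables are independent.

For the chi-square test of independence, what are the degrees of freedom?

df = (r−1)(c−1) = (2−1)·(3−1) = 2

degrees of freedom = 2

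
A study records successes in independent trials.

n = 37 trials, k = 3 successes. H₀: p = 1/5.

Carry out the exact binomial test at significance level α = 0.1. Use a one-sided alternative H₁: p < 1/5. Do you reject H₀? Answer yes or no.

Exact binomial: n=37, k=3, p₀=1/5=0.2000
P(X≤3) from Σ C(n,i)·p₀^i·(1−p₀)^(n−i)
p-value (one-sided, H₁ less) = 0.04499
At α=0.1: p < α → reject H₀

reject H₀: yes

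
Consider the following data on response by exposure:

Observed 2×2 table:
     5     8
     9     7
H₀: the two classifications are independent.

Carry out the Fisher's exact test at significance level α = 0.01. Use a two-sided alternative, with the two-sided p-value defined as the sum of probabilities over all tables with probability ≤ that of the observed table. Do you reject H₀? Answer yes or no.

reject H₀: no

Margins: r₁=13, r₂=16, c₁=14, c₂=15, n=29
p_obs = C(13,5)·C(16,9)/C(29,14); sum pmf over tables with pmf ≤ p_obs
p-value (two-sided) = 0.46214
At α=0.01: p ≥ α → fail to reject H₀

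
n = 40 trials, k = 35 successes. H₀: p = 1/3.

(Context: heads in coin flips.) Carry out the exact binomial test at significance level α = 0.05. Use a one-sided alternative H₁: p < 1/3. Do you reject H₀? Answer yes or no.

Exact binomial: n=40, k=35, p₀=1/3=0.3333
P(X≤35) from Σ C(n,i)·p₀^i·(1−p₀)^(n−i)
p-value (one-sided, H₁ less) = 1.00000
At α=0.05: p ≥ α → fail to reject H₀

reject H₀: no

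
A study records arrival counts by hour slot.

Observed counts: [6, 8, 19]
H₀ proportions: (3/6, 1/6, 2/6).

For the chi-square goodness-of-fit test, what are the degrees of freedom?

df = k − 1 = 3 − 1 = 2

degrees of freedom = 2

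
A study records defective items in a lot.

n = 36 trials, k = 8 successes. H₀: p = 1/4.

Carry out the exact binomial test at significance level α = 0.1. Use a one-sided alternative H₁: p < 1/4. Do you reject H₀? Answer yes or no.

reject H₀: no

Exact binomial: n=36, k=8, p₀=1/4=0.2500
P(X≤8) from Σ C(n,i)·p₀^i·(1−p₀)^(n−i)
p-value (one-sided, H₁ less) = 0.43630
At α=0.1: p ≥ α → fail to reject H₀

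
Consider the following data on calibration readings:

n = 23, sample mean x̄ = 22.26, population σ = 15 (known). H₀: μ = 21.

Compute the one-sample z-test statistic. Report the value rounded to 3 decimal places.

SE = σ/√n = 15/√23 = 3.1277
z = (x̄−μ₀)/SE = (22.26−21)/3.1277 = 0.4028

test statistic = 0.403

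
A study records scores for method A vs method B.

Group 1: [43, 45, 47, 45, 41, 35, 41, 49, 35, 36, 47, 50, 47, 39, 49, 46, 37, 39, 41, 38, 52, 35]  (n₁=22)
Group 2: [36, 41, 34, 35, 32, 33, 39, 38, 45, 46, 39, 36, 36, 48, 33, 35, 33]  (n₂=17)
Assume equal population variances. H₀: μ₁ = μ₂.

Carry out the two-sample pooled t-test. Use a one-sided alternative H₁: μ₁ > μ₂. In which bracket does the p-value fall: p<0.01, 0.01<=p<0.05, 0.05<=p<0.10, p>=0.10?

x̄₁=42.591, s₁=5.387, n₁=22
x̄₂=37.588, s₂=4.861, n₂=17
s_p² = [21·5.387² + 16·4.861²]/37 = 26.6875
SE = √(s_p²·(1/22+1/17)) = 1.6682
t = (42.591−37.588)/1.6682 = 2.9988
df = 37
p-value (one-sided, H₁ greater) = 0.00241
→ bracket: p<0.01

p-value bracket: p<0.01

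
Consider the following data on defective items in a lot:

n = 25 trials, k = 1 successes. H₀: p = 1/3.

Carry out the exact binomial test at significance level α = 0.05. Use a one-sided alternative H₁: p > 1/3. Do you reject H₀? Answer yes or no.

Exact binomial: n=25, k=1, p₀=1/3=0.3333
P(X≥1) from Σ C(n,i)·p₀^i·(1−p₀)^(n−i)
p-value (one-sided, H₁ greater) = 0.99996
At α=0.05: p ≥ α → fail to reject H₀

reject H₀: no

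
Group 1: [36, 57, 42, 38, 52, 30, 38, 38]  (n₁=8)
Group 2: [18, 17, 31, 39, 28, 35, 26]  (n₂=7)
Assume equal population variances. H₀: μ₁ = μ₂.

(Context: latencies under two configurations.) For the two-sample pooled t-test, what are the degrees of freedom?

degrees of freedom = 13

df = n₁ + n₂ − 2 = 8 + 7 − 2 = 13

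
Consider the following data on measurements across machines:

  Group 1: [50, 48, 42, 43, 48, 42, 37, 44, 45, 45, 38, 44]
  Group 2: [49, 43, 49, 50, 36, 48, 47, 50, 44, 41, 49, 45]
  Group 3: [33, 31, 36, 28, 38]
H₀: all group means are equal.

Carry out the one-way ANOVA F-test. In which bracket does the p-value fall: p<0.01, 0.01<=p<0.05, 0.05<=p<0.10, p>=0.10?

Group means [43.83, 45.92, 33.20], grand mean 42.862
SSB = Σnᵢ(x̄ᵢ−x̄)² = 590.065; SSW = ΣΣ(x−x̄ᵢ)² = 429.383
MSB = 590.065/2 = 295.0325; MSW = 429.383/26 = 16.5147
F = MSB/MSW = 17.8648
df = (2, 26)
p-value (upper-tail) = 0.00001
→ bracket: p<0.01

p-value bracket: p<0.01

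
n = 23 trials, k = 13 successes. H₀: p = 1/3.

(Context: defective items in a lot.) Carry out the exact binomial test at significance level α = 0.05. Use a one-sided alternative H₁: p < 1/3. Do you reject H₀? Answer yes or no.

reject H₀: no

Exact binomial: n=23, k=13, p₀=1/3=0.3333
P(X≤13) from Σ C(n,i)·p₀^i·(1−p₀)^(n−i)
p-value (one-sided, H₁ less) = 0.99381
At α=0.05: p ≥ α → fail to reject H₀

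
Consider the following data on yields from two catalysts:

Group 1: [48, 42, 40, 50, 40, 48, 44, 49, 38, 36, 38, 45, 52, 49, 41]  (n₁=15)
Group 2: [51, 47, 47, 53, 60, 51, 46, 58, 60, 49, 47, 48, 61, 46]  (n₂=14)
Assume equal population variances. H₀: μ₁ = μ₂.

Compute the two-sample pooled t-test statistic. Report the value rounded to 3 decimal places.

x̄₁=44.000, s₁=5.099, n₁=15
x̄₂=51.714, s₂=5.676, n₂=14
s_p² = [14·5.099² + 13·5.676²]/27 = 28.9947
SE = √(s_p²·(1/15+1/14)) = 2.0010
t = (44.000−51.714)/2.0010 = -3.8552
df = 27

test statistic = -3.855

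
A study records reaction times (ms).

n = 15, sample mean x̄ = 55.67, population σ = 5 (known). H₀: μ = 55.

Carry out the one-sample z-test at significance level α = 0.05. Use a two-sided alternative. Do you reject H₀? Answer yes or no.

reject H₀: no

SE = σ/√n = 5/√15 = 1.2910
z = (x̄−μ₀)/SE = (55.67−55)/1.2910 = 0.5190
p-value (two-sided) = 0.60377
At α=0.05: p ≥ α → fail to reject H₀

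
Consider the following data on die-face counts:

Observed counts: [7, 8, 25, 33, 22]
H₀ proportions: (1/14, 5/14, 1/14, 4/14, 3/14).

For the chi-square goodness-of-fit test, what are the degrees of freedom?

degrees of freedom = 4

df = k − 1 = 5 − 1 = 4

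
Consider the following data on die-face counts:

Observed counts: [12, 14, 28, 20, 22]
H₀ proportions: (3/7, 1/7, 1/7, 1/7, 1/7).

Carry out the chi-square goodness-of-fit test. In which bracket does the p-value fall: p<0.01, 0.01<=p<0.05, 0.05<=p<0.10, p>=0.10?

p-value bracket: p<0.01

n = 96; E_i = n·p_i = [41.14, 13.71, 13.71, 13.71, 13.71]
χ² = (12−41.14)²/41.14 + (14−13.71)²/13.71 + (28−13.71)²/13.71 + (20−13.71)²/13.71 + (22−13.71)²/13.71 = 43.4167
df = 4
p-value (upper-tail) = 0.00000
→ bracket: p<0.01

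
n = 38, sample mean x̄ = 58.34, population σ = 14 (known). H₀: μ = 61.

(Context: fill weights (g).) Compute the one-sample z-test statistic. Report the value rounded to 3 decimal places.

SE = σ/√n = 14/√38 = 2.2711
z = (x̄−μ₀)/SE = (58.34−61)/2.2711 = -1.1712

test statistic = -1.171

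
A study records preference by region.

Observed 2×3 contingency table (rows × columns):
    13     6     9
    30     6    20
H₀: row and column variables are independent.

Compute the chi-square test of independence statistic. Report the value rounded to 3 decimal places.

test statistic = 1.755

Row totals [28, 56], col totals [43, 12, 29], n=84
χ² = (13−14.33)²/14.33 + (6−4.00)²/4.00 + (9−9.67)²/9.67 + (30−28.67)²/28.67 + (6−8.00)²/8.00 + (20−19.33)²/19.33 = 1.7550
df = 2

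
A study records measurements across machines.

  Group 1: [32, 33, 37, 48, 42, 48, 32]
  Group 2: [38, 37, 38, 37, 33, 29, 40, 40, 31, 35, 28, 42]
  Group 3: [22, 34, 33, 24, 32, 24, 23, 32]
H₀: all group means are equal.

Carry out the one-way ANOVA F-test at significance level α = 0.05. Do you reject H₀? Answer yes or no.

Group means [38.86, 35.67, 28.00], grand mean 34.222
SSB = Σnᵢ(x̄ᵢ−x̄)² = 485.143; SSW = ΣΣ(x−x̄ᵢ)² = 719.524
MSB = 485.143/2 = 242.5714; MSW = 719.524/24 = 29.9802
F = MSB/MSW = 8.0911
df = (2, 24)
p-value (upper-tail) = 0.00206
At α=0.05: p < α → reject H₀

reject H₀: yes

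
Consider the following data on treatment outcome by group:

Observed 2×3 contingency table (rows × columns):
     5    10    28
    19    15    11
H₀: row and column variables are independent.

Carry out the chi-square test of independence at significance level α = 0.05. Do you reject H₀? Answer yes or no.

reject H₀: yes

Row totals [43, 45], col totals [24, 25, 39], n=88
χ² = (5−11.73)²/11.73 + (10−12.22)²/12.22 + (28−19.06)²/19.06 + (19−12.27)²/12.27 + (15−12.78)²/12.78 + (11−19.94)²/19.94 = 16.5400
df = 2
p-value (upper-tail) = 0.00026
At α=0.05: p < α → reject H₀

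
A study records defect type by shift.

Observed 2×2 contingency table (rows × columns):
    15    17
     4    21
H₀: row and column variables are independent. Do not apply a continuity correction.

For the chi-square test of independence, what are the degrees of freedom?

df = (r−1)(c−1) = (2−1)·(2−1) = 1

degrees of freedom = 1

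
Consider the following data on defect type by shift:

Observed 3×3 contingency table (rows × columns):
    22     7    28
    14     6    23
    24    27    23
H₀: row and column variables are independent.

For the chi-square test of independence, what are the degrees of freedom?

df = (r−1)(c−1) = (3−1)·(3−1) = 4

degrees of freedom = 4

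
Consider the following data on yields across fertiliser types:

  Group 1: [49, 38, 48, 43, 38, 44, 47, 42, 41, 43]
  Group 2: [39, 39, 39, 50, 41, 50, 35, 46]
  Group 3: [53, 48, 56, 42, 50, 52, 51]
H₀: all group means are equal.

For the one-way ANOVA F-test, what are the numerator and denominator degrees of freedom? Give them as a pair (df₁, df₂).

k = 3 groups, N = 25 total
df = (k−1, N−k) = (3−1, 25−3) = (2, 22)

degrees of freedom = [2, 22]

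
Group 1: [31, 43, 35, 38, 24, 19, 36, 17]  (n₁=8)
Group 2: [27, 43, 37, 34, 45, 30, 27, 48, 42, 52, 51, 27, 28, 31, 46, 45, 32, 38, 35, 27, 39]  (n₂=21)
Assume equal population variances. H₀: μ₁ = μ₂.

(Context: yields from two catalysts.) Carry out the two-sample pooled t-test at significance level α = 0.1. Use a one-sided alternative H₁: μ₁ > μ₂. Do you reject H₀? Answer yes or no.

reject H₀: no

x̄₁=30.375, s₁=9.410, n₁=8
x̄₂=37.333, s₂=8.422, n₂=21
s_p² = [7·9.410² + 20·8.422²]/27 = 75.5015
SE = √(s_p²·(1/8+1/21)) = 3.6101
t = (30.375−37.333)/3.6101 = -1.9274
df = 27
p-value (one-sided, H₁ greater) = 0.96775
At α=0.1: p ≥ α → fail to reject H₀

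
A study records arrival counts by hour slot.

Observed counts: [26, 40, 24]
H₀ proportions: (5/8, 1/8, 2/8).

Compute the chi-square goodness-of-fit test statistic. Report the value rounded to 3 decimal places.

n = 90; E_i = n·p_i = [56.25, 11.25, 22.50]
χ² = (26−56.25)²/56.25 + (40−11.25)²/11.25 + (24−22.50)²/22.50 = 89.8400
df = 2

test statistic = 89.840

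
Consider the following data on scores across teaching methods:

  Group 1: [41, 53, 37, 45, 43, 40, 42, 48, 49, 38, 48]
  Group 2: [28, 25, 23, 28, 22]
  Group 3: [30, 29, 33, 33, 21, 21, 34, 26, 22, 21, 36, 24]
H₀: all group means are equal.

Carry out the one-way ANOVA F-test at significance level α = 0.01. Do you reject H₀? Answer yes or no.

reject H₀: yes

Group means [44.00, 25.20, 27.50], grand mean 33.571
SSB = Σnᵢ(x̄ᵢ−x̄)² = 1989.057; SSW = ΣΣ(x−x̄ᵢ)² = 639.800
MSB = 1989.057/2 = 994.5286; MSW = 639.800/25 = 25.5920
F = MSB/MSW = 38.8609
df = (2, 25)
p-value (upper-tail) = 0.00000
At α=0.01: p < α → reject H₀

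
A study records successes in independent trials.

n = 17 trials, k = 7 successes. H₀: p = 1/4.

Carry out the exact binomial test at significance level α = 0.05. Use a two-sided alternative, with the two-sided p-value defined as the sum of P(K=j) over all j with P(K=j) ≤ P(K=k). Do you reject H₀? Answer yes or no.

Exact binomial: n=17, k=7, p₀=1/4=0.2500
P(X=j) = C(n,j)·p₀^j·(1−p₀)^(n−j); p = Σ P(X=j) over j with P(X=j) ≤ P(X=7)
p-value (two-sided) = 0.15719
At α=0.05: p ≥ α → fail to reject H₀

reject H₀: no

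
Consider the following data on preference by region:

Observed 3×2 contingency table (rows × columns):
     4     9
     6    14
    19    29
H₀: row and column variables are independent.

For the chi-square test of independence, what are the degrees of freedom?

degrees of freedom = 2

df = (r−1)(c−1) = (3−1)·(2−1) = 2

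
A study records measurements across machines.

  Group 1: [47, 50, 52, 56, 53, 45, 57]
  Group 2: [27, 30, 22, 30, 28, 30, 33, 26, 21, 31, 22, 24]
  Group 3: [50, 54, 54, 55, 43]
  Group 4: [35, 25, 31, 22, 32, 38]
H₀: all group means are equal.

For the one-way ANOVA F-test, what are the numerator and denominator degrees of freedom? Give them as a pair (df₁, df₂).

degrees of freedom = [3, 26]

k = 4 groups, N = 30 total
df = (k−1, N−k) = (4−1, 30−4) = (3, 26)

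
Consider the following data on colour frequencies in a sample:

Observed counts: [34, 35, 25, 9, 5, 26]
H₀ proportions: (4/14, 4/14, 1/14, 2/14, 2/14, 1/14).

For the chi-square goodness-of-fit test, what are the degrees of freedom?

df = k − 1 = 6 − 1 = 5

degrees of freedom = 5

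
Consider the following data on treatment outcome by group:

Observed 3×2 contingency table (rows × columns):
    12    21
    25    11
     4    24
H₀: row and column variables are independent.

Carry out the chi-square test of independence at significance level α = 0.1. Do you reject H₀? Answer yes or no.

Row totals [33, 36, 28], col totals [41, 56], n=97
χ² = (12−13.95)²/13.95 + (21−19.05)²/19.05 + (25−15.22)²/15.22 + (11−20.78)²/20.78 + (4−11.84)²/11.84 + (24−16.16)²/16.16 = 20.3518
df = 2
p-value (upper-tail) = 0.00004
At α=0.1: p < α → reject H₀

reject H₀: yes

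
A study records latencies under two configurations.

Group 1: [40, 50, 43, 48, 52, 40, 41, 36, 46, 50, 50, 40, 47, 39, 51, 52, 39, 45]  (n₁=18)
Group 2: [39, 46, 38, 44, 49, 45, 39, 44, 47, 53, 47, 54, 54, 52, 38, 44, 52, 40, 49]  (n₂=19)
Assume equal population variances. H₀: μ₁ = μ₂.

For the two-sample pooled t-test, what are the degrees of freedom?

degrees of freedom = 35

df = n₁ + n₂ − 2 = 18 + 19 − 2 = 35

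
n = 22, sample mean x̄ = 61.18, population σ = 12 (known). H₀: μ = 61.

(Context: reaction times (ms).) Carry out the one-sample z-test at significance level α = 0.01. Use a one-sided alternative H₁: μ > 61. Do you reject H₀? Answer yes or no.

SE = σ/√n = 12/√22 = 2.5584
z = (x̄−μ₀)/SE = (61.18−61)/2.5584 = 0.0704
p-value (one-sided, H₁ greater) = 0.47196
At α=0.01: p ≥ α → fail to reject H₀

reject H₀: no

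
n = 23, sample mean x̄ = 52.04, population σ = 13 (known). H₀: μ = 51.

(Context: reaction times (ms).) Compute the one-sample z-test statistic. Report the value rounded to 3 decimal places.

test statistic = 0.384

SE = σ/√n = 13/√23 = 2.7107
z = (x̄−μ₀)/SE = (52.04−51)/2.7107 = 0.3837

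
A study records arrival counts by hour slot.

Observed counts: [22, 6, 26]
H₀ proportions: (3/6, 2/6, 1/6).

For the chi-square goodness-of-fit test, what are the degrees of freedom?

df = k − 1 = 3 − 1 = 2

degrees of freedom = 2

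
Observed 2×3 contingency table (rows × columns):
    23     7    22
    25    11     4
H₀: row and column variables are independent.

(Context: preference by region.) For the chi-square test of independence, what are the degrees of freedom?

df = (r−1)(c−1) = (2−1)·(3−1) = 2

degrees of freedom = 2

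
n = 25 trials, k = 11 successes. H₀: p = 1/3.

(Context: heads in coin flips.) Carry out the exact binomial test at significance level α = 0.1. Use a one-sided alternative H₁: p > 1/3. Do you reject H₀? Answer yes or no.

reject H₀: no

Exact binomial: n=25, k=11, p₀=1/3=0.3333
P(X≥11) from Σ C(n,i)·p₀^i·(1−p₀)^(n−i)
p-value (one-sided, H₁ greater) = 0.17799
At α=0.1: p ≥ α → fail to reject H₀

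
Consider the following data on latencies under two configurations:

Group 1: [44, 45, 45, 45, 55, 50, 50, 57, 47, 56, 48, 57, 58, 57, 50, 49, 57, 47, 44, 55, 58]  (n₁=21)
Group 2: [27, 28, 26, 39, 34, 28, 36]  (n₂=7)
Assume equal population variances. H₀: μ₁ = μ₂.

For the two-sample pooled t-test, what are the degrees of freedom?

df = n₁ + n₂ − 2 = 21 + 7 − 2 = 26

degrees of freedom = 26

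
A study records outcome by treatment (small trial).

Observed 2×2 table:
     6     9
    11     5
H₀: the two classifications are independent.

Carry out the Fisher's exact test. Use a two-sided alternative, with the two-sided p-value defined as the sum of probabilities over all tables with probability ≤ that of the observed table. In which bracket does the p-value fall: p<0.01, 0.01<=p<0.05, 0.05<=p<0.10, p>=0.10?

Margins: r₁=15, r₂=16, c₁=17, c₂=14, n=31
p_obs = C(15,6)·C(16,11)/C(31,17); sum pmf over tables with pmf ≤ p_obs
p-value (two-sided) = 0.15561
→ bracket: p>=0.10

p-value bracket: p>=0.10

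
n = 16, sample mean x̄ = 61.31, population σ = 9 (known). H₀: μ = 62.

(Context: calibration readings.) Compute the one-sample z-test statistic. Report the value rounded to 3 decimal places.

SE = σ/√n = 9/√16 = 2.2500
z = (x̄−μ₀)/SE = (61.31−62)/2.2500 = -0.3067

test statistic = -0.307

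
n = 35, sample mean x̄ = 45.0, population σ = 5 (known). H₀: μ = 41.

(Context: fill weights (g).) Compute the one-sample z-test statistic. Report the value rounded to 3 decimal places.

test statistic = 4.733

SE = σ/√n = 5/√35 = 0.8452
z = (x̄−μ₀)/SE = (45.0−41)/0.8452 = 4.7329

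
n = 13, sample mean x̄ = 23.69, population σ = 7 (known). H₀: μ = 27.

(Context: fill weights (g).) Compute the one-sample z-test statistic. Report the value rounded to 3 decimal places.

SE = σ/√n = 7/√13 = 1.9415
z = (x̄−μ₀)/SE = (23.69−27)/1.9415 = -1.7049

test statistic = -1.705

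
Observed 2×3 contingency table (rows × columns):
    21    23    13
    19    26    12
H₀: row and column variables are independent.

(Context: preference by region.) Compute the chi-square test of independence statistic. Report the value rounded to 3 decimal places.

test statistic = 0.324

Row totals [57, 57], col totals [40, 49, 25], n=114
χ² = (21−20.00)²/20.00 + (23−24.50)²/24.50 + (13−12.50)²/12.50 + (19−20.00)²/20.00 + (26−24.50)²/24.50 + (12−12.50)²/12.50 = 0.3237
df = 2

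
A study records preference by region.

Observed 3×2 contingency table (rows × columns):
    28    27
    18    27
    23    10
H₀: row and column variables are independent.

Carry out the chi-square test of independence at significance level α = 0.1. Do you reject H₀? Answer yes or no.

reject H₀: yes

Row totals [55, 45, 33], col totals [69, 64], n=133
χ² = (28−28.53)²/28.53 + (27−26.47)²/26.47 + (18−23.35)²/23.35 + (27−21.65)²/21.65 + (23−17.12)²/17.12 + (10−15.88)²/15.88 = 6.7610
df = 2
p-value (upper-tail) = 0.03403
At α=0.1: p < α → reject H₀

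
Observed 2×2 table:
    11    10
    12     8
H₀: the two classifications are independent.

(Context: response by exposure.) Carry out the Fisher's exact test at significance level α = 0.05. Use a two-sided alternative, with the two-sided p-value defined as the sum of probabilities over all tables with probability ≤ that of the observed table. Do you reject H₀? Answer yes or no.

reject H₀: no

Margins: r₁=21, r₂=20, c₁=23, c₂=18, n=41
p_obs = C(21,11)·C(20,12)/C(41,23); sum pmf over tables with pmf ≤ p_obs
p-value (two-sided) = 0.75574
At α=0.05: p ≥ α → fail to reject H₀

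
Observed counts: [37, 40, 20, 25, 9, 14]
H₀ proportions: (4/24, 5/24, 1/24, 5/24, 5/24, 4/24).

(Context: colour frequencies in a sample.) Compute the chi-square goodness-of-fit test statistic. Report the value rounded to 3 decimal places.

n = 145; E_i = n·p_i = [24.17, 30.21, 6.04, 30.21, 30.21, 24.17]
χ² = (37−24.17)²/24.17 + (40−30.21)²/30.21 + (20−6.04)²/6.04 + (25−30.21)²/30.21 + (9−30.21)²/30.21 + (14−24.17)²/24.17 = 62.3021
df = 5

test statistic = 62.302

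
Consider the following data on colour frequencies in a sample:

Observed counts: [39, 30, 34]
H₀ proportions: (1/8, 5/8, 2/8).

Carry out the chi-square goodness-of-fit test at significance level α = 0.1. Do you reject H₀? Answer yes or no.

n = 103; E_i = n·p_i = [12.88, 64.38, 25.75]
χ² = (39−12.88)²/12.88 + (30−64.38)²/64.38 + (34−25.75)²/25.75 = 74.0097
df = 2
p-value (upper-tail) = 0.00000
At α=0.1: p < α → reject H₀

reject H₀: yes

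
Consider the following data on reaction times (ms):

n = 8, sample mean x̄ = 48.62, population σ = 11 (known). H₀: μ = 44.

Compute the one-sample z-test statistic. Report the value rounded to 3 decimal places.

SE = σ/√n = 11/√8 = 3.8891
z = (x̄−μ₀)/SE = (48.62−44)/3.8891 = 1.1879

test statistic = 1.188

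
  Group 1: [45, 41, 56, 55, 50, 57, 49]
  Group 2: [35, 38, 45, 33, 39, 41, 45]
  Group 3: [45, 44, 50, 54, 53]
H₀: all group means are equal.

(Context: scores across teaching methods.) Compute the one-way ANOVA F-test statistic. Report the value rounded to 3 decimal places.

test statistic = 9.210

Group means [50.43, 39.43, 49.20], grand mean 46.053
SSB = Σnᵢ(x̄ᵢ−x̄)² = 490.719; SSW = ΣΣ(x−x̄ᵢ)² = 426.229
MSB = 490.719/2 = 245.3594; MSW = 426.229/16 = 26.6393
F = MSB/MSW = 9.2104
df = (2, 16)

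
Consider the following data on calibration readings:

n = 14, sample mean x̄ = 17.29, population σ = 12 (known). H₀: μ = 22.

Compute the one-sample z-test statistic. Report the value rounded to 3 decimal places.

SE = σ/√n = 12/√14 = 3.2071
z = (x̄−μ₀)/SE = (17.29−22)/3.2071 = -1.4686

test statistic = -1.469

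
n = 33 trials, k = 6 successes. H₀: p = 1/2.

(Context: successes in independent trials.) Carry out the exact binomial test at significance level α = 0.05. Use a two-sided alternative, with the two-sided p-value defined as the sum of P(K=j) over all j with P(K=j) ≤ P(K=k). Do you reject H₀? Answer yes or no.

Exact binomial: n=33, k=6, p₀=1/2=0.5000
P(X=j) = C(n,j)·p₀^j·(1−p₀)^(n−j); p = Σ P(X=j) over j with P(X=j) ≤ P(X=6)
p-value (two-sided) = 0.00032
At α=0.05: p < α → reject H₀

reject H₀: yes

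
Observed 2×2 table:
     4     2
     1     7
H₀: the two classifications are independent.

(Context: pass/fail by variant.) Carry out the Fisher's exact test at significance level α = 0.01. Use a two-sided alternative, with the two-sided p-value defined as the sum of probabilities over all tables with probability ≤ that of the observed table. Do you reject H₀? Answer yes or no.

Margins: r₁=6, r₂=8, c₁=5, c₂=9, n=14
p_obs = C(6,4)·C(8,1)/C(14,5); sum pmf over tables with pmf ≤ p_obs
p-value (two-sided) = 0.09091
At α=0.01: p ≥ α → fail to reject H₀

reject H₀: no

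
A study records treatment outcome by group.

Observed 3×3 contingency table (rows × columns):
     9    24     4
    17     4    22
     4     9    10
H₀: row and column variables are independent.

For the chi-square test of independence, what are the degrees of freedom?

degrees of freedom = 4

df = (r−1)(c−1) = (3−1)·(3−1) = 4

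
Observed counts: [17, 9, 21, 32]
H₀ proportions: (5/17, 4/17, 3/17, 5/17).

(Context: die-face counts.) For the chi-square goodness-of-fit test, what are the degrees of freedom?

degrees of freedom = 3

df = k − 1 = 4 − 1 = 3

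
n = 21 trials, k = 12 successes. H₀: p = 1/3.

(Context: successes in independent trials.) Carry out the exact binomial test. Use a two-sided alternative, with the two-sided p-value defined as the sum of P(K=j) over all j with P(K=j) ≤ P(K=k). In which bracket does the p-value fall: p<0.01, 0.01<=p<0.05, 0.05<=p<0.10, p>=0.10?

p-value bracket: 0.01<=p<0.05

Exact binomial: n=21, k=12, p₀=1/3=0.3333
P(X=j) = C(n,j)·p₀^j·(1−p₀)^(n−j); p = Σ P(X=j) over j with P(X=j) ≤ P(X=12)
p-value (two-sided) = 0.03403
→ bracket: 0.01<=p<0.05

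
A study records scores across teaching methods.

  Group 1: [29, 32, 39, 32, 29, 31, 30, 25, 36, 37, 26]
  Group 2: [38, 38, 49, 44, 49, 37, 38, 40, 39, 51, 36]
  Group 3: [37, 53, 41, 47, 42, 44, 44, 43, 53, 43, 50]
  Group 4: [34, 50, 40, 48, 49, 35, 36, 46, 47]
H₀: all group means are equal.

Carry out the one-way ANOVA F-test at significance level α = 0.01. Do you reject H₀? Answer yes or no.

Group means [31.45, 41.73, 45.18, 42.78], grand mean 40.167
SSB = Σnᵢ(x̄ᵢ−x̄)² = 1199.732; SSW = ΣΣ(x−x̄ᵢ)² = 1092.101
MSB = 1199.732/3 = 399.9108; MSW = 1092.101/38 = 28.7395
F = MSB/MSW = 13.9150
df = (3, 38)
p-value (upper-tail) = 0.00000
At α=0.01: p < α → reject H₀

reject H₀: yes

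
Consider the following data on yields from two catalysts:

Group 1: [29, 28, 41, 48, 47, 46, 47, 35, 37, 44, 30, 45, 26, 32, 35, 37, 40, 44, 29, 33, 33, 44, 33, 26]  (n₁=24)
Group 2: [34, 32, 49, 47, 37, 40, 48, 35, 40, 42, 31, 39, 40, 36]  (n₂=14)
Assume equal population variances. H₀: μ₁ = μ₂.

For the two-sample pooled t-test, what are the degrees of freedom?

df = n₁ + n₂ − 2 = 24 + 14 − 2 = 36

degrees of freedom = 36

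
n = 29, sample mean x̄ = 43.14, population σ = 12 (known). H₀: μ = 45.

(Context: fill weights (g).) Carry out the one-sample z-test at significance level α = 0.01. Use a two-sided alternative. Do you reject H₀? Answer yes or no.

SE = σ/√n = 12/√29 = 2.2283
z = (x̄−μ₀)/SE = (43.14−45)/2.2283 = -0.8347
p-value (two-sided) = 0.40389
At α=0.01: p ≥ α → fail to reject H₀

reject H₀: no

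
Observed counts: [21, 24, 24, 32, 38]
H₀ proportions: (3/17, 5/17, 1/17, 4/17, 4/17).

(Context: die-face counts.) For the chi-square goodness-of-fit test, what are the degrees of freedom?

degrees of freedom = 4

df = k − 1 = 5 − 1 = 4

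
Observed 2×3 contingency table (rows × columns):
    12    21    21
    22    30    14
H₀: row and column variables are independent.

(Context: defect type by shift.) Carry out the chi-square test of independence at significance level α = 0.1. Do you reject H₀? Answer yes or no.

Row totals [54, 66], col totals [34, 51, 35], n=120
χ² = (12−15.30)²/15.30 + (21−22.95)²/22.95 + (21−15.75)²/15.75 + (22−18.70)²/18.70 + (30−28.05)²/28.05 + (14−19.25)²/19.25 = 4.7772
df = 2
p-value (upper-tail) = 0.09176
At α=0.1: p < α → reject H₀

reject H₀: yes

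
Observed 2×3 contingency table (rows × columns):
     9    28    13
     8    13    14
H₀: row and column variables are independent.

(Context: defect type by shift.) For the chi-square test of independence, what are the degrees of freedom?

df = (r−1)(c−1) = (2−1)·(3−1) = 2

degrees of freedom = 2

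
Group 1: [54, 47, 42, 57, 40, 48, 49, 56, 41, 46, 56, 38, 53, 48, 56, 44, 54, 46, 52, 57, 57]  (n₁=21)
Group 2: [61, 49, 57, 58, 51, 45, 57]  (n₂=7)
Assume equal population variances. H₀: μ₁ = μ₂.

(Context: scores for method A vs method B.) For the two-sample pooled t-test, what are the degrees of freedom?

degrees of freedom = 26

df = n₁ + n₂ − 2 = 21 + 7 − 2 = 26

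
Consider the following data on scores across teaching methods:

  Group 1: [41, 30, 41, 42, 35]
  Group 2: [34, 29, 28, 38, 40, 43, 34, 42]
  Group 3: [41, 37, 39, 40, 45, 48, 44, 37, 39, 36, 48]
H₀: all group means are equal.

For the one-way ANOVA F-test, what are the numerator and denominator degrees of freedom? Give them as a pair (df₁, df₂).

degrees of freedom = [2, 21]

k = 3 groups, N = 24 total
df = (k−1, N−k) = (3−1, 24−3) = (2, 21)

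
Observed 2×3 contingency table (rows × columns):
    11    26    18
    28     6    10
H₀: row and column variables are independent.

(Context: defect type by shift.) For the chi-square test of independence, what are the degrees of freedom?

degrees of freedom = 2

df = (r−1)(c−1) = (2−1)·(3−1) = 2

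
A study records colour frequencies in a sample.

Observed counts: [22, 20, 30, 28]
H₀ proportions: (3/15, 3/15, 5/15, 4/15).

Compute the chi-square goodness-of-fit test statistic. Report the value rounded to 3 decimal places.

n = 100; E_i = n·p_i = [20.00, 20.00, 33.33, 26.67]
χ² = (22−20.00)²/20.00 + (20−20.00)²/20.00 + (30−33.33)²/33.33 + (28−26.67)²/26.67 = 0.6000
df = 3

test statistic = 0.600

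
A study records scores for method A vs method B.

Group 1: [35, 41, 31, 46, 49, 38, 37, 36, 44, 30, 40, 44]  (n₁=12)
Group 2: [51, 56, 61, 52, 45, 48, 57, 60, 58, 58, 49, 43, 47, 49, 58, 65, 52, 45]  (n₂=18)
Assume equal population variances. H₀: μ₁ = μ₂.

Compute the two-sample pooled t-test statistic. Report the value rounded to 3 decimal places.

x̄₁=39.250, s₁=5.864, n₁=12
x̄₂=53.000, s₂=6.343, n₂=18
s_p² = [11·5.864² + 17·6.343²]/28 = 37.9375
SE = √(s_p²·(1/12+1/18)) = 2.2955
t = (39.250−53.000)/2.2955 = -5.9901
df = 28

test statistic = -5.990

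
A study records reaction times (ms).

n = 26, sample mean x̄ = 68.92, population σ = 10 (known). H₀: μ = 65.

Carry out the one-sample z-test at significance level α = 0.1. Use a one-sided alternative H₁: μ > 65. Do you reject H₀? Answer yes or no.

SE = σ/√n = 10/√26 = 1.9612
z = (x̄−μ₀)/SE = (68.92−65)/1.9612 = 1.9988
p-value (one-sided, H₁ greater) = 0.02281
At α=0.1: p < α → reject H₀

reject H₀: yes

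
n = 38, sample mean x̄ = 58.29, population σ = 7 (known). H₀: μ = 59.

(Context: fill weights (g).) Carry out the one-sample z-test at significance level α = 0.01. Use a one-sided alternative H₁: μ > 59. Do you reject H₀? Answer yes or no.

SE = σ/√n = 7/√38 = 1.1355
z = (x̄−μ₀)/SE = (58.29−59)/1.1355 = -0.6252
p-value (one-sided, H₁ greater) = 0.73410
At α=0.01: p ≥ α → fail to reject H₀

reject H₀: no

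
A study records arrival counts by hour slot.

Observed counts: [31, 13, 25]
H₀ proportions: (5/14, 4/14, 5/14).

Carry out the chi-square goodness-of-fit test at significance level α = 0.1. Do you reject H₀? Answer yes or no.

reject H₀: no

n = 69; E_i = n·p_i = [24.64, 19.71, 24.64]
χ² = (31−24.64)²/24.64 + (13−19.71)²/19.71 + (25−24.64)²/24.64 = 3.9319
df = 2
p-value (upper-tail) = 0.14002
At α=0.1: p ≥ α → fail to reject H₀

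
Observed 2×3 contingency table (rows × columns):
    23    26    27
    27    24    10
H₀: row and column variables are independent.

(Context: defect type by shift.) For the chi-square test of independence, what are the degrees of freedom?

df = (r−1)(c−1) = (2−1)·(3−1) = 2

degrees of freedom = 2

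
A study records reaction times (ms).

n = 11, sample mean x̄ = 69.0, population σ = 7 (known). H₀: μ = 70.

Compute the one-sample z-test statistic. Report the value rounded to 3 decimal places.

SE = σ/√n = 7/√11 = 2.1106
z = (x̄−μ₀)/SE = (69.0−70)/2.1106 = -0.4738

test statistic = -0.474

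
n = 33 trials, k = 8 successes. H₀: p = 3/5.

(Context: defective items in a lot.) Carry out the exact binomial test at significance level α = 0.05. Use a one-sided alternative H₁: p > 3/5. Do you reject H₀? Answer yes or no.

reject H₀: no

Exact binomial: n=33, k=8, p₀=3/5=0.6000
P(X≥8) from Σ C(n,i)·p₀^i·(1−p₀)^(n−i)
p-value (one-sided, H₁ greater) = 0.99999
At α=0.05: p ≥ α → fail to reject H₀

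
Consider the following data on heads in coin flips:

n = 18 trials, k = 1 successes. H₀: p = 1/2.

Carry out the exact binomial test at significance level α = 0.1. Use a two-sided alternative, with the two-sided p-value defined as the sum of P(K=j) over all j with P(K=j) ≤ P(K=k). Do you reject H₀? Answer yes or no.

reject H₀: yes

Exact binomial: n=18, k=1, p₀=1/2=0.5000
P(X=j) = C(n,j)·p₀^j·(1−p₀)^(n−j); p = Σ P(X=j) over j with P(X=j) ≤ P(X=1)
p-value (two-sided) = 0.00014
At α=0.1: p < α → reject H₀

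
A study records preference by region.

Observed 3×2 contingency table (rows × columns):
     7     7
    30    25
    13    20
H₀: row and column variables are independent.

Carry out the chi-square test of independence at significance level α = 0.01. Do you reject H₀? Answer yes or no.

Row totals [14, 55, 33], col totals [50, 52], n=102
χ² = (7−6.86)²/6.86 + (7−7.14)²/7.14 + (30−26.96)²/26.96 + (25−28.04)²/28.04 + (13−16.18)²/16.18 + (20−16.82)²/16.82 = 1.9009
df = 2
p-value (upper-tail) = 0.38657
At α=0.01: p ≥ α → fail to reject H₀

reject H₀: no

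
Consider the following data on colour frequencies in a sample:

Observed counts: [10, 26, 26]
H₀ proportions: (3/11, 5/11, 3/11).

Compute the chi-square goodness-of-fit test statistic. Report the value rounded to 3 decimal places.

test statistic = 7.880

n = 62; E_i = n·p_i = [16.91, 28.18, 16.91]
χ² = (10−16.91)²/16.91 + (26−28.18)²/28.18 + (26−16.91)²/16.91 = 7.8796
df = 2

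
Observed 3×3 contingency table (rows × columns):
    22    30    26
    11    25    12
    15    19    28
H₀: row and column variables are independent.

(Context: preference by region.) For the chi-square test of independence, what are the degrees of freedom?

df = (r−1)(c−1) = (3−1)·(3−1) = 4

degrees of freedom = 4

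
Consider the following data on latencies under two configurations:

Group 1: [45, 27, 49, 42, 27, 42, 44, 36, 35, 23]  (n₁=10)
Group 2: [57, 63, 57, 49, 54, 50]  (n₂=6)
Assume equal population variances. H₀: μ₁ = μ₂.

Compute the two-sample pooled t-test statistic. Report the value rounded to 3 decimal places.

test statistic = -4.495

x̄₁=37.000, s₁=8.869, n₁=10
x̄₂=55.000, s₂=5.177, n₂=6
s_p² = [9·8.869² + 5·5.177²]/14 = 60.1429
SE = √(s_p²·(1/10+1/6)) = 4.0048
t = (37.000−55.000)/4.0048 = -4.4947
df = 14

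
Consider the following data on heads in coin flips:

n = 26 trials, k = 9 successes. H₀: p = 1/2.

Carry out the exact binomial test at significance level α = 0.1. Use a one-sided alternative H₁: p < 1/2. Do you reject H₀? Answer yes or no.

Exact binomial: n=26, k=9, p₀=1/2=0.5000
P(X≤9) from Σ C(n,i)·p₀^i·(1−p₀)^(n−i)
p-value (one-sided, H₁ less) = 0.08432
At α=0.1: p < α → reject H₀

reject H₀: yes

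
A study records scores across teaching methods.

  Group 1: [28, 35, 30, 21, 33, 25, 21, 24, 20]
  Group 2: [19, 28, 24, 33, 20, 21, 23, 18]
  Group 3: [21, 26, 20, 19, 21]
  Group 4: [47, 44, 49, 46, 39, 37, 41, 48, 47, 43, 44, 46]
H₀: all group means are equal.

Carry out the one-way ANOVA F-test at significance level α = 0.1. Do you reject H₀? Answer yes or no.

Group means [26.33, 23.25, 21.40, 44.25], grand mean 31.206
SSB = Σnᵢ(x̄ᵢ−x̄)² = 3242.609; SSW = ΣΣ(x−x̄ᵢ)² = 598.950
MSB = 3242.609/3 = 1080.8696; MSW = 598.950/30 = 19.9650
F = MSB/MSW = 54.1382
df = (3, 30)
p-value (upper-tail) = 0.00000
At α=0.1: p < α → reject H₀

reject H₀: yes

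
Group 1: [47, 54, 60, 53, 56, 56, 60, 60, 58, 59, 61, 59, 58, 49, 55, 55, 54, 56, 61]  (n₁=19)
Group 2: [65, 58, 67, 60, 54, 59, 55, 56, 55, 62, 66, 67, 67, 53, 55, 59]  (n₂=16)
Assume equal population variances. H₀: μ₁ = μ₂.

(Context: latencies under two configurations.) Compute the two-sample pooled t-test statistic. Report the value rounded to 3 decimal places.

x̄₁=56.368, s₁=3.876, n₁=19
x̄₂=59.875, s₂=5.123, n₂=16
s_p² = [18·3.876² + 15·5.123²]/33 = 20.1264
SE = √(s_p²·(1/19+1/16)) = 1.5222
t = (56.368−59.875)/1.5222 = -2.3036
df = 33

test statistic = -2.304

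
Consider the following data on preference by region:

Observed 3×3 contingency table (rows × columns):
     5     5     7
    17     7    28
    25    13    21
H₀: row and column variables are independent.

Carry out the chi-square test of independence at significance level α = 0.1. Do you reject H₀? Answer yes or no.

reject H₀: no

Row totals [17, 52, 59], col totals [47, 25, 56], n=128
χ² = (5−6.24)²/6.24 + (5−3.32)²/3.32 + (7−7.44)²/7.44 + (17−19.09)²/19.09 + (7−10.16)²/10.16 + (28−22.75)²/22.75 + (25−21.66)²/21.66 + (13−11.52)²/11.52 + (21−25.81)²/25.81 = 5.1448
df = 4
p-value (upper-tail) = 0.27276
At α=0.1: p ≥ α → fail to reject H₀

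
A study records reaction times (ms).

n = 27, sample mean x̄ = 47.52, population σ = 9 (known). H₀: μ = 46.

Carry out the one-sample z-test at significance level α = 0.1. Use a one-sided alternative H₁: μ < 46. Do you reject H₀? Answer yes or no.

SE = σ/√n = 9/√27 = 1.7321
z = (x̄−μ₀)/SE = (47.52−46)/1.7321 = 0.8776
p-value (one-sided, H₁ less) = 0.80991
At α=0.1: p ≥ α → fail to reject H₀

reject H₀: no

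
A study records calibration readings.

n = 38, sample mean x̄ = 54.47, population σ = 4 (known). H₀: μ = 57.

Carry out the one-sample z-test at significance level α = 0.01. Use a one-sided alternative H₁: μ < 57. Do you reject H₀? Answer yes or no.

SE = σ/√n = 4/√38 = 0.6489
z = (x̄−μ₀)/SE = (54.47−57)/0.6489 = -3.8990
p-value (one-sided, H₁ less) = 0.00005
At α=0.01: p < α → reject H₀

reject H₀: yes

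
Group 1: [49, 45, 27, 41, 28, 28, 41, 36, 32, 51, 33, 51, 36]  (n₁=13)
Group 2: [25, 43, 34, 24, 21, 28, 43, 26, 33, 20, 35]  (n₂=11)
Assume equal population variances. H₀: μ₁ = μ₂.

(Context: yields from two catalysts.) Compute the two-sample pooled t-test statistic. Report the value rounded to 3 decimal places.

test statistic = 2.352

x̄₁=38.308, s₁=8.731, n₁=13
x̄₂=30.182, s₂=8.060, n₂=11
s_p² = [12·8.731² + 10·8.060²]/22 = 71.1093
SE = √(s_p²·(1/13+1/11)) = 3.4546
t = (38.308−30.182)/3.4546 = 2.3522
df = 22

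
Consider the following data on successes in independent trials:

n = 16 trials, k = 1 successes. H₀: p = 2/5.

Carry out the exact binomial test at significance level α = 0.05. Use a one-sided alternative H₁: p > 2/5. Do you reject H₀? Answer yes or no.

Exact binomial: n=16, k=1, p₀=2/5=0.4000
P(X≥1) from Σ C(n,i)·p₀^i·(1−p₀)^(n−i)
p-value (one-sided, H₁ greater) = 0.99972
At α=0.05: p ≥ α → fail to reject H₀

reject H₀: no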